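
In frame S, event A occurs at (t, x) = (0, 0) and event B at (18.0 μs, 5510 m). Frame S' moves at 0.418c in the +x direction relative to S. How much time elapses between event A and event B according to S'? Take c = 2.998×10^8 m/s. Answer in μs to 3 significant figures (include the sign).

γ = 1/√(1 − 0.418²) = 1.1008
Δt' = γ(Δt − vΔx/c²) = 1.1008 × (18.0 μs − 0.418×5510 m / (2.998×10^8 m/s))
= 1.1008 × (10.318 μs) = 11.4 μs

Δt' ≈ 11.4 μs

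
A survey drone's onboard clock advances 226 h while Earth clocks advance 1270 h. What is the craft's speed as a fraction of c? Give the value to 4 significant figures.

γ = Δt/τ₀ = 1270/226 = 5.61947
β = √(1 − 1/γ²) = √(1 − 1/5.61947²) = 0.9840

β ≈ 0.9840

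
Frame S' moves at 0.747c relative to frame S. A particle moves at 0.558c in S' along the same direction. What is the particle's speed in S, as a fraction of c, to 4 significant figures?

u ≈ 0.9211c

Relativistic velocity addition: u = (u' + v)/(1 + u'v/c²)
= (0.558 + 0.747)/(1 + 0.558×0.747) = 1.305/1.41683 = 0.9211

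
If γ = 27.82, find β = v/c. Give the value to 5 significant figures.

β ≈ 0.99935

β = √(1 − 1/γ²) = √(1 − 1/27.82²) = √(0.9987079) = 0.99935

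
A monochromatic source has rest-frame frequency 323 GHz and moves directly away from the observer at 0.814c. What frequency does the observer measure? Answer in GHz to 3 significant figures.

Relativistic Doppler: f_obs = f_src √((1−β)/(1+β))
= 323 × √(0.18600/1.8140) = 323 × 0.32021 = 103 GHz

f_obs ≈ 103 GHz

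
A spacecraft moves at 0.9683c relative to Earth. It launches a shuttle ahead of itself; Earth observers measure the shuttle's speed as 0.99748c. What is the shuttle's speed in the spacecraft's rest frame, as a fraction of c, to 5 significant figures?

u' ≈ 0.85471c

Inverse velocity addition: u' = (u − v)/(1 − uv/c²)
= (0.99748 − 0.9683)/(1 − 0.99748×0.9683) = 0.029180/0.03414012 = 0.85471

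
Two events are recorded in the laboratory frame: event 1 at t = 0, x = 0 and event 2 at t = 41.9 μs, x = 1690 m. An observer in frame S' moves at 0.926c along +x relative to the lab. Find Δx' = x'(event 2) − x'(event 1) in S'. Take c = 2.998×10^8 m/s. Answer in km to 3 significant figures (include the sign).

γ = 1/√(1 − 0.926²) = 2.6488
Δx' = γ(Δx − vΔt) = 2.6488 × (1690 m − 0.926×(2.998×10^8 m/s)×41.9×10^-6 s)
= 2.6488 × (-9942.1 m) = -26.3 km

Δx' ≈ -26.3 km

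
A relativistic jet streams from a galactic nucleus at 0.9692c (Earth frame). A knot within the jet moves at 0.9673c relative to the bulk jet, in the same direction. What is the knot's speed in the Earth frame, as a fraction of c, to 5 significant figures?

u ≈ 0.99948c

Relativistic velocity addition: u = (u' + v)/(1 + u'v/c²)
= (0.9673 + 0.9692)/(1 + 0.9673×0.9692) = 1.9365/1.937507 = 0.99948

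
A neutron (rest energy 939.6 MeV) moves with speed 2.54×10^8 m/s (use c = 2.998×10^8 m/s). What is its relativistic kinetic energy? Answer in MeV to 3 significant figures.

K ≈ 829 MeV

β = v/c = 2.54×10^8 / 2.998×10^8 = 0.84723
γ = 1/√(1 − 0.84723²) = 1.8824
K = (γ − 1)m₀c² = (1.8824 − 1) × 939.6 MeV = 0.88245 × 939.6 MeV = 829 MeV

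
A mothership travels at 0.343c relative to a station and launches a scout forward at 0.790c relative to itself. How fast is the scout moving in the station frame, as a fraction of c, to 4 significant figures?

Compose boost 2: (0.790 + 0.343)/(1 + 0.790×0.343) = 1.133/1.27097 = 0.8914

u ≈ 0.8914c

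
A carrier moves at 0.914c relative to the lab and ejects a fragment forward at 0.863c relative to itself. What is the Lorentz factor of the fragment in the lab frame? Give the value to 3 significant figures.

γ ≈ 8.73

u_lab = (0.863 + 0.914)/(1 + 0.863×0.914) = 1.777/1.78878 = 0.993413
γ = 1/√(1 − 0.993413²) = 8.73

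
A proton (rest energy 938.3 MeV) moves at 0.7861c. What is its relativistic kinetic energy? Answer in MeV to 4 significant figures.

γ = 1/√(1 − 0.7861²) = 1.61786
K = (γ − 1)m₀c² = (1.61786 − 1) × 938.3 MeV = 0.617863 × 938.3 MeV = 579.7 MeV

K ≈ 579.7 MeV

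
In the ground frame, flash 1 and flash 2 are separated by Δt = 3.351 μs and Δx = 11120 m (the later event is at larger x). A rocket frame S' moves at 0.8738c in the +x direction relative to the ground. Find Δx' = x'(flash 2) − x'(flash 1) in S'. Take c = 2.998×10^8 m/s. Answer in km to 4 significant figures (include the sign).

γ = 1/√(1 − 0.8738²) = 2.05641
Δx' = γ(Δx − vΔt) = 2.05641 × (11120 m − 0.8738×(2.998×10^8 m/s)×3.351×10^-6 s)
= 2.05641 × (10242.2 m) = 21.06 km

Δx' ≈ 21.06 km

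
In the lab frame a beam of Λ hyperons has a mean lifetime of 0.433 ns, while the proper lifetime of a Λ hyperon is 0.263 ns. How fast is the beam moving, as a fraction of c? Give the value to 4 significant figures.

γ = Δt/τ₀ = 0.433/0.263 = 1.64639
β = √(1 − 1/γ²) = √(1 − 1/1.64639²) = 0.7944

β ≈ 0.7944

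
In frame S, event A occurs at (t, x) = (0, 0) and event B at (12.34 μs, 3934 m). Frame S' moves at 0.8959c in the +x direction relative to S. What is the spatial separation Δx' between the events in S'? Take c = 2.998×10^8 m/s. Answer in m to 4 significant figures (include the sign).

Δx' ≈ 1395 m

γ = 1/√(1 − 0.8959²) = 2.25096
Δx' = γ(Δx − vΔt) = 2.25096 × (3934 m − 0.8959×(2.998×10^8 m/s)×12.34×10^-6 s)
= 2.25096 × (619.589 m) = 1395 m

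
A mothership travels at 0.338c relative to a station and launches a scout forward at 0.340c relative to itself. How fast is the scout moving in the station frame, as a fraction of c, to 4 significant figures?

Compose boost 2: (0.340 + 0.338)/(1 + 0.340×0.338) = 0.6780/1.11492 = 0.6081

u ≈ 0.6081c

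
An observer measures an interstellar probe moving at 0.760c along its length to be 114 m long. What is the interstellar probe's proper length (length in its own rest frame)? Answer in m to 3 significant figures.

γ = 1/√(1 − 0.760²) = 1.5386
L₀ = γL = 1.5386 × 114 = 175 m

L₀ ≈ 175 m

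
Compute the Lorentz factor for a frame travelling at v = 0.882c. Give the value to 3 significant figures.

γ ≈ 2.12

γ = 1/√(1 − β²) = 1/√(1 − 0.882²) = 1/√(0.22208) = 2.12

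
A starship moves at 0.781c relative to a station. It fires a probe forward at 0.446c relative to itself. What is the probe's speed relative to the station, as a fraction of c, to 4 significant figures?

Relativistic velocity addition: u = (u' + v)/(1 + u'v/c²)
= (0.446 + 0.781)/(1 + 0.446×0.781) = 1.227/1.34833 = 0.9100

u ≈ 0.9100c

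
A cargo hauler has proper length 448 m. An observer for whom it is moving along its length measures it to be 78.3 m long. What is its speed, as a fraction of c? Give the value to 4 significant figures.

β ≈ 0.9846

γ = L₀/L = 448/78.3 = 5.72158
β = √(1 − 1/γ²) = 0.9846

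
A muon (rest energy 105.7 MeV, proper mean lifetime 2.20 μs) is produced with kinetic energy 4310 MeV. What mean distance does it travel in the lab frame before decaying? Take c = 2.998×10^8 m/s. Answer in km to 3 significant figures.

γ = 1 + K/(m₀c²) = 1 + 4310/105.7 = 41.776
β = √(1 − 1/γ²) = 0.99971
Dilated lifetime: γτ₀ = 41.776 × 2.20 μs = 91.907 μs
d = βc·γτ₀ = 0.99971 × (2.998×10^8 m/s) × 9.1907×10^-5 s = 27.5 km

d ≈ 27.5 km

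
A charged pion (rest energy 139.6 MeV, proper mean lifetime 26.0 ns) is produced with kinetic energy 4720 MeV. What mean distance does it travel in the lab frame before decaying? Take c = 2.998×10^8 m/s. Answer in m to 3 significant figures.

d ≈ 271 m

γ = 1 + K/(m₀c²) = 1 + 4720/139.6 = 34.811
β = √(1 − 1/γ²) = 0.99959
Dilated lifetime: γτ₀ = 34.811 × 26.0 ns = 905.08 ns
d = βc·γτ₀ = 0.99959 × (2.998×10^8 m/s) × 9.0508×10^-7 s = 271 m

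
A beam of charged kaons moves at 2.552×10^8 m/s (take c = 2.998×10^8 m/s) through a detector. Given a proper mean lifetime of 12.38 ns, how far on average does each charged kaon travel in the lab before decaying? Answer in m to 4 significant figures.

d ≈ 6.020 m

β = v/c = 2.552×10^8 / 2.998×10^8 = 0.851234
γ = 1/√(1 − 0.851234²) = 1.90554
Dilated lifetime: Δt = γτ₀ = 1.90554 × 12.38 ns = 23.5906 ns
d = vΔt = 0.851234c × 23.5906 ns = 2.55200×10^8 m/s × 2.35906×10^-8 s = 6.020 m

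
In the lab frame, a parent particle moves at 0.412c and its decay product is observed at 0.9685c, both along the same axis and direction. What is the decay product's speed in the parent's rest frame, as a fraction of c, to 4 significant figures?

Inverse velocity addition: u' = (u − v)/(1 − uv/c²)
= (0.9685 − 0.412)/(1 − 0.9685×0.412) = 0.5565/0.600978 = 0.9260

u' ≈ 0.9260c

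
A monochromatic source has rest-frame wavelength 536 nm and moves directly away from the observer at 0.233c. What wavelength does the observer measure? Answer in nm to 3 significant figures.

λ_obs ≈ 680 nm

Relativistic Doppler: λ_obs = λ_src √((1+β)/(1−β))
= 536 × √(1.2330/0.76700) = 536 × 1.2679 = 680 nm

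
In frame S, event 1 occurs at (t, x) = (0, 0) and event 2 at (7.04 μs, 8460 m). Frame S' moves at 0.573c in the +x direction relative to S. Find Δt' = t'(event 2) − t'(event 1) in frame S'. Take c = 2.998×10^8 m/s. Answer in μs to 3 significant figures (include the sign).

γ = 1/√(1 − 0.573²) = 1.2202
Δt' = γ(Δt − vΔx/c²) = 1.2202 × (7.04 μs − 0.573×8460 m / (2.998×10^8 m/s))
= 1.2202 × (-9.1294 μs) = -11.1 μs

Δt' ≈ -11.1 μs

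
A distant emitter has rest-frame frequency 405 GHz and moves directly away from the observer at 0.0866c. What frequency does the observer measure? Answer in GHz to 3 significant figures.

Relativistic Doppler: f_obs = f_src √((1−β)/(1+β))
= 405 × √(0.91340/1.0866) = 405 × 0.91684 = 371 GHz

f_obs ≈ 371 GHz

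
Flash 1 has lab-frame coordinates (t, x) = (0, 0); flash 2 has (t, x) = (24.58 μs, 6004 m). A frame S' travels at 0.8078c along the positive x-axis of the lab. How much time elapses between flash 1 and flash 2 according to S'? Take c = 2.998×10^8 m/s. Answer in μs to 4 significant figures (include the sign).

γ = 1/√(1 − 0.8078²) = 1.69648
Δt' = γ(Δt − vΔx/c²) = 1.69648 × (24.58 μs − 0.8078×6004 m / (2.998×10^8 m/s))
= 1.69648 × (8.40244 μs) = 14.25 μs

Δt' ≈ 14.25 μs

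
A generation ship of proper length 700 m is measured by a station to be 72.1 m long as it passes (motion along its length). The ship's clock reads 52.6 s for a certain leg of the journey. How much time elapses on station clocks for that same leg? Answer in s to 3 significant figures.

Length contraction ⇒ γ = L₀/L = 700/72.1 = 9.7087
Time dilation: Δt = γτ₀ = 9.7087 × 52.6 s = 511 s

Δt ≈ 511 s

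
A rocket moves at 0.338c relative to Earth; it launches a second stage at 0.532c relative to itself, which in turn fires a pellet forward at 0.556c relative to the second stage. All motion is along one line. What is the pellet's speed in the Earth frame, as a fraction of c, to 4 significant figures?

Compose boost 2: (0.532 + 0.338)/(1 + 0.532×0.338) = 0.8700/1.17982 = 0.737403
Compose boost 3: (0.556 + 0.737403)/(1 + 0.556×0.737403) = 1.29340/1.41000 = 0.9173

u ≈ 0.9173c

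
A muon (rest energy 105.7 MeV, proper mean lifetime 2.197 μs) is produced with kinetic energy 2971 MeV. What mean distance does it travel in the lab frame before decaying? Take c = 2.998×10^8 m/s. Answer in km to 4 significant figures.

γ = 1 + K/(m₀c²) = 1 + 2971/105.7 = 29.1079
β = √(1 − 1/γ²) = 0.999410
Dilated lifetime: γτ₀ = 29.1079 × 2.197 μs = 63.9500 μs
d = βc·γτ₀ = 0.999410 × (2.998×10^8 m/s) × 6.39500×10^-5 s = 19.16 km

d ≈ 19.16 km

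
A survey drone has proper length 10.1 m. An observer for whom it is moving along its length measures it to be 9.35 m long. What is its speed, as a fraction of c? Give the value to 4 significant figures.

β ≈ 0.3782

γ = L₀/L = 10.1/9.35 = 1.08021
β = √(1 − 1/γ²) = 0.3782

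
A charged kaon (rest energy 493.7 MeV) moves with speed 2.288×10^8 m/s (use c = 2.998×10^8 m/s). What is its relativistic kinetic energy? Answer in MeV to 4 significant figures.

β = v/c = 2.288×10^8 / 2.998×10^8 = 0.763175
γ = 1/√(1 − 0.763175²) = 1.54753
K = (γ − 1)m₀c² = (1.54753 − 1) × 493.7 MeV = 0.547529 × 493.7 MeV = 270.3 MeV

K ≈ 270.3 MeV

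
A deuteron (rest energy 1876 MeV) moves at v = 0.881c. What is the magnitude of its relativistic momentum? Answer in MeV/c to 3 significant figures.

p ≈ 3490 MeV/c

γ = 1/√(1 − 0.881²) = 2.1136
p = γβm₀c = 2.1136 × 0.881 × 1876 MeV/c = 3490 MeV/c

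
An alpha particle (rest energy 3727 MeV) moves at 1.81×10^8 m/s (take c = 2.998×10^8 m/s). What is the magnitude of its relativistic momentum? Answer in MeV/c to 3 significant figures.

β = v/c = 1.81×10^8 / 2.998×10^8 = 0.60374
γ = 1/√(1 − 0.60374²) = 1.2544
p = γβm₀c = 1.2544 × 0.60374 × 3727 MeV/c = 2820 MeV/c

p ≈ 2820 MeV/c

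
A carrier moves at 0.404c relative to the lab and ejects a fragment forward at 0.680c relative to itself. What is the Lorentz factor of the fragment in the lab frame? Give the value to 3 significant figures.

γ ≈ 1.90

u_lab = (0.680 + 0.404)/(1 + 0.680×0.404) = 1.084/1.27472 = 0.850383
γ = 1/√(1 − 0.850383²) = 1.90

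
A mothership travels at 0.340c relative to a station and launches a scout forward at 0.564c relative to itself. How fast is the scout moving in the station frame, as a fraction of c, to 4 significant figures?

Compose boost 2: (0.564 + 0.340)/(1 + 0.564×0.340) = 0.9040/1.19176 = 0.7585

u ≈ 0.7585c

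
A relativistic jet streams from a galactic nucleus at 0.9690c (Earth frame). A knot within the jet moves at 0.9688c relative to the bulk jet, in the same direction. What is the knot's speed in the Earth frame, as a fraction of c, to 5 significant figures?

u ≈ 0.99950c

Relativistic velocity addition: u = (u' + v)/(1 + u'v/c²)
= (0.9688 + 0.9690)/(1 + 0.9688×0.9690) = 1.9378/1.938767 = 0.99950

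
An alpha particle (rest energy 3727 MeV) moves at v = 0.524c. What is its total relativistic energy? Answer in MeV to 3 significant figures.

E ≈ 4380 MeV

γ = 1/√(1 − 0.524²) = 1.1741
E = γm₀c² = 1.1741 × 3727 MeV = 4380 MeV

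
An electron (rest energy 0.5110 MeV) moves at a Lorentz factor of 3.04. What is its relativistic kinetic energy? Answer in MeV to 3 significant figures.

K ≈ 1.04 MeV

γ = 3.04 (given)
K = (γ − 1)m₀c² = (3.04 − 1) × 0.5110 MeV = 2.0400 × 0.5110 MeV = 1.04 MeV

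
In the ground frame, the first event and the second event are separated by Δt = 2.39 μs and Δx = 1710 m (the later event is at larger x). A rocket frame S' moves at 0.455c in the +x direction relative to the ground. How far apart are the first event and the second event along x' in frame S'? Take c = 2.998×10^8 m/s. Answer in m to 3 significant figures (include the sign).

Δx' ≈ 1550 m

γ = 1/√(1 − 0.455²) = 1.1230
Δx' = γ(Δx − vΔt) = 1.1230 × (1710 m − 0.455×(2.998×10^8 m/s)×2.39×10^-6 s)
= 1.1230 × (1384.0 m) = 1550 m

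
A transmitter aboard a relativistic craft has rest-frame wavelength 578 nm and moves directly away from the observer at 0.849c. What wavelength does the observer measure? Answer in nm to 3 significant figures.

Relativistic Doppler: λ_obs = λ_src √((1+β)/(1−β))
= 578 × √(1.8490/0.15100) = 578 × 3.4993 = 2020 nm

λ_obs ≈ 2020 nm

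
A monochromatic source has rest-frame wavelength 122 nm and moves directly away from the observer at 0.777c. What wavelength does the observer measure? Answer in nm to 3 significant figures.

λ_obs ≈ 344 nm

Relativistic Doppler: λ_obs = λ_src √((1+β)/(1−β))
= 122 × √(1.7770/0.22300) = 122 × 2.8229 = 344 nm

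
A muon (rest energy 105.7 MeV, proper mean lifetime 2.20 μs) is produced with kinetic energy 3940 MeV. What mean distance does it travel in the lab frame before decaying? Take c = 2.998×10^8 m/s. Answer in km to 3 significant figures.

d ≈ 25.2 km

γ = 1 + K/(m₀c²) = 1 + 3940/105.7 = 38.275
β = √(1 − 1/γ²) = 0.99966
Dilated lifetime: γτ₀ = 38.275 × 2.20 μs = 84.206 μs
d = βc·γτ₀ = 0.99966 × (2.998×10^8 m/s) × 8.4206×10^-5 s = 25.2 km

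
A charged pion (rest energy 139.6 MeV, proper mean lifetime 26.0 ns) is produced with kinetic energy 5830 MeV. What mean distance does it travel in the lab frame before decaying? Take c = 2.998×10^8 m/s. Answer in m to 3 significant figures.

γ = 1 + K/(m₀c²) = 1 + 5830/139.6 = 42.762
β = √(1 − 1/γ²) = 0.99973
Dilated lifetime: γτ₀ = 42.762 × 26.0 ns = 1111.8 ns
d = βc·γτ₀ = 0.99973 × (2.998×10^8 m/s) × 1.1118×10^-6 s = 333 m

d ≈ 333 m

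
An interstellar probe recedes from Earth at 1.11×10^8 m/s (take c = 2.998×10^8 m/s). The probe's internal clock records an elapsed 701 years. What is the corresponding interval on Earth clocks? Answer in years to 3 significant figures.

Δt ≈ 755 years

β = v/c = 1.11×10^8 / 2.998×10^8 = 0.37025
γ = 1/√(1 − 0.37025²) = 1.0765
Time dilation: Δt = γτ₀ = 1.0765 × 701 years = 755 years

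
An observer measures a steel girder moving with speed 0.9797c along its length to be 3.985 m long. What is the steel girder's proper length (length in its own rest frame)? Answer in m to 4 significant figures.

L₀ ≈ 19.88 m

γ = 1/√(1 − 0.9797²) = 4.98830
L₀ = γL = 4.98830 × 3.985 = 19.88 m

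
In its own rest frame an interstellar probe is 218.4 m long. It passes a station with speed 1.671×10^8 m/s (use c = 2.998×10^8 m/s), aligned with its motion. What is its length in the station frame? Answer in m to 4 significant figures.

L ≈ 181.3 m

β = v/c = 1.671×10^8 / 2.998×10^8 = 0.557372
γ = 1/√(1 − 0.557372²) = 1.20444
Length contraction: L = L₀/γ = 218.4/1.20444 = 181.3 m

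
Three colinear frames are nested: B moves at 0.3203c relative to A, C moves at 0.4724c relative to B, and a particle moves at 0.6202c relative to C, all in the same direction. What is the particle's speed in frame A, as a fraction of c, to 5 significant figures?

Compose boost 2: (0.4724 + 0.3203)/(1 + 0.4724×0.3203) = 0.79270/1.151310 = 0.6885202
Compose boost 3: (0.6202 + 0.6885202)/(1 + 0.6202×0.6885202) = 1.308720/1.427020 = 0.91710

u ≈ 0.91710c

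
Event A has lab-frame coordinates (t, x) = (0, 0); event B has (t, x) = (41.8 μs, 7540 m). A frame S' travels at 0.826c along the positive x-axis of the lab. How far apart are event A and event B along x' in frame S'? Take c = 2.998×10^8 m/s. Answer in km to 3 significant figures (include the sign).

Δx' ≈ -4.99 km

γ = 1/√(1 − 0.826²) = 1.7741
Δx' = γ(Δx − vΔt) = 1.7741 × (7540 m − 0.826×(2.998×10^8 m/s)×41.8×10^-6 s)
= 1.7741 × (-2811.1 m) = -4.99 km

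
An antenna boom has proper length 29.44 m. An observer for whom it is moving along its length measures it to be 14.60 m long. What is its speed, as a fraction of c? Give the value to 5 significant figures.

γ = L₀/L = 29.44/14.60 = 2.016438
β = √(1 − 1/γ²) = 0.86837

β ≈ 0.86837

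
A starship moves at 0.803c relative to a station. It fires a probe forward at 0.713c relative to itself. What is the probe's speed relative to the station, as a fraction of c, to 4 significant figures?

u ≈ 0.9640c

Relativistic velocity addition: u = (u' + v)/(1 + u'v/c²)
= (0.713 + 0.803)/(1 + 0.713×0.803) = 1.516/1.57254 = 0.9640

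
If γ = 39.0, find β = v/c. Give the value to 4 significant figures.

β ≈ 0.9997

β = √(1 − 1/γ²) = √(1 − 1/39.0²) = √(0.999343) = 0.9997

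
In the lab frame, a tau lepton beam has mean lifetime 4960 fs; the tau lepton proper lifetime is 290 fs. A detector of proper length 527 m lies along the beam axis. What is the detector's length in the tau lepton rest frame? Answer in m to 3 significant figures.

L ≈ 30.8 m

Time dilation ⇒ γ = Δt/τ₀ = 4960/290 = 17.103
Length contraction: L = L₀/γ = 527/17.103 = 30.8 m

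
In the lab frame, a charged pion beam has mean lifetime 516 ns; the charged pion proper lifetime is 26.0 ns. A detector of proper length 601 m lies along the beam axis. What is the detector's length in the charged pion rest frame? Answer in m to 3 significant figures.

Time dilation ⇒ γ = Δt/τ₀ = 516/26.0 = 19.846
Length contraction: L = L₀/γ = 601/19.846 = 30.3 m

L ≈ 30.3 m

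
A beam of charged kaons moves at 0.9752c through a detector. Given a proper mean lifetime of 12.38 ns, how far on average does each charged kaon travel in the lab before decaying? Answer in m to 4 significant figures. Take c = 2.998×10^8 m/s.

γ = 1/√(1 − 0.9752²) = 4.51823
Dilated lifetime: Δt = γτ₀ = 4.51823 × 12.38 ns = 55.9357 ns
d = vΔt = 0.9752c × 55.9357 ns = 2.92365×10^8 m/s × 5.59357×10^-8 s = 16.35 m

d ≈ 16.35 m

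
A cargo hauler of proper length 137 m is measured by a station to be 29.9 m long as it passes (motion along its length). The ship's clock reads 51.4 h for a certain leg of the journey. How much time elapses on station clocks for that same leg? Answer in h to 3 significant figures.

Δt ≈ 236 h

Length contraction ⇒ γ = L₀/L = 137/29.9 = 4.5819
Time dilation: Δt = γτ₀ = 4.5819 × 51.4 h = 236 h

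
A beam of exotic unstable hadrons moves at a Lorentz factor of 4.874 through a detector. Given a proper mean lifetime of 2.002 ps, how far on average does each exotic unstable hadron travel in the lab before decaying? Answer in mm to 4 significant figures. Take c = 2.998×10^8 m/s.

β = √(1 − 1/γ²) = √(1 − 1/4.874²) = 0.978726
Dilated lifetime: Δt = γτ₀ = 4.874 × 2.002 ps = 9.75775 ps
d = vΔt = 0.978726c × 9.75775 ps = 2.93422×10^8 m/s × 9.75775×10^-12 s = 2.863 mm

d ≈ 2.863 mm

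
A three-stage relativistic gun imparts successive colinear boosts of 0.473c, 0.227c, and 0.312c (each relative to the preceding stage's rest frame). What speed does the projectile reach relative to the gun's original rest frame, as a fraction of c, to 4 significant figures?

u ≈ 0.7886c

Compose boost 2: (0.227 + 0.473)/(1 + 0.227×0.473) = 0.7000/1.10737 = 0.632128
Compose boost 3: (0.312 + 0.632128)/(1 + 0.312×0.632128) = 0.944128/1.19722 = 0.7886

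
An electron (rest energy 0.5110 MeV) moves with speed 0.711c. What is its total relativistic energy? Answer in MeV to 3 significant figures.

E ≈ 0.727 MeV

γ = 1/√(1 − 0.711²) = 1.4221
E = γm₀c² = 1.4221 × 0.5110 MeV = 0.727 MeV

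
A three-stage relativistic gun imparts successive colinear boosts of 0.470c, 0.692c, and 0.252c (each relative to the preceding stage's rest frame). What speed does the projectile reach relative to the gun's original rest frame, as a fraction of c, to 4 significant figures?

u ≈ 0.9245c

Compose boost 2: (0.692 + 0.470)/(1 + 0.692×0.470) = 1.162/1.32524 = 0.876822
Compose boost 3: (0.252 + 0.876822)/(1 + 0.252×0.876822) = 1.12882/1.22096 = 0.9245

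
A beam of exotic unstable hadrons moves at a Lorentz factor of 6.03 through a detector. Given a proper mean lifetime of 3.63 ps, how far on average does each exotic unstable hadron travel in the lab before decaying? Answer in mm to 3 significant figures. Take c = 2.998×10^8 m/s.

β = √(1 − 1/γ²) = √(1 − 1/6.03²) = 0.98615
Dilated lifetime: Δt = γτ₀ = 6.03 × 3.63 ps = 21.889 ps
d = vΔt = 0.98615c × 21.889 ps = 2.9565×10^8 m/s × 2.1889×10^-11 s = 6.47 mm

d ≈ 6.47 mm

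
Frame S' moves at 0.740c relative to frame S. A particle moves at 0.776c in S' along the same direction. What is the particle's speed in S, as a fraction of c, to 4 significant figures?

Relativistic velocity addition: u = (u' + v)/(1 + u'v/c²)
= (0.776 + 0.740)/(1 + 0.776×0.740) = 1.516/1.57424 = 0.9630

u ≈ 0.9630c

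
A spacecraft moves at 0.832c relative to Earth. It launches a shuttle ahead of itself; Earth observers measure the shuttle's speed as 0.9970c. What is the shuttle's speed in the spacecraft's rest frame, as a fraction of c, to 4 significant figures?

u' ≈ 0.9678c

Inverse velocity addition: u' = (u − v)/(1 − uv/c²)
= (0.9970 − 0.832)/(1 − 0.9970×0.832) = 0.1650/0.170496 = 0.9678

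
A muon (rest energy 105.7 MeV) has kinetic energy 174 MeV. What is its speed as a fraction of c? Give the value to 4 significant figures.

β ≈ 0.9258

γ = 1 + K/(m₀c²) = 1 + 174/105.7 = 2.64617
β = √(1 − 1/γ²) = 0.9258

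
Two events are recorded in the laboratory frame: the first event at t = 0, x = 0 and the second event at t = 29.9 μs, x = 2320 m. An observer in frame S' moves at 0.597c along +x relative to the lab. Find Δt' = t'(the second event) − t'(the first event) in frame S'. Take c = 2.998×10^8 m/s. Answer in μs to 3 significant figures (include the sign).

γ = 1/√(1 − 0.597²) = 1.2465
Δt' = γ(Δt − vΔx/c²) = 1.2465 × (29.9 μs − 0.597×2320 m / (2.998×10^8 m/s))
= 1.2465 × (25.280 μs) = 31.5 μs

Δt' ≈ 31.5 μs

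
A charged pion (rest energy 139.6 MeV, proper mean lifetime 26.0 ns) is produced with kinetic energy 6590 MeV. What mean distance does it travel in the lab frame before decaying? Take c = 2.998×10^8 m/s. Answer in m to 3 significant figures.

d ≈ 376 m

γ = 1 + K/(m₀c²) = 1 + 6590/139.6 = 48.206
β = √(1 − 1/γ²) = 0.99978
Dilated lifetime: γτ₀ = 48.206 × 26.0 ns = 1253.4 ns
d = βc·γτ₀ = 0.99978 × (2.998×10^8 m/s) × 1.2534×10^-6 s = 376 m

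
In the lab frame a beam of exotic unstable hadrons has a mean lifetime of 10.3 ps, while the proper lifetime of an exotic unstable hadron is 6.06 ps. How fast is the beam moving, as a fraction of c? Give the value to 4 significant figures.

γ = Δt/τ₀ = 10.3/6.06 = 1.69967
β = √(1 − 1/γ²) = √(1 − 1/1.69967²) = 0.8086

β ≈ 0.8086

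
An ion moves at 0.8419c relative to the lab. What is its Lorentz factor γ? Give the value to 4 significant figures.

γ = 1/√(1 − β²) = 1/√(1 − 0.8419²) = 1/√(0.291204) = 1.853

γ ≈ 1.853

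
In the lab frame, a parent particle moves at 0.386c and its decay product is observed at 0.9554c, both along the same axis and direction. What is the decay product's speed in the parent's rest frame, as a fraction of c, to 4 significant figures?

Inverse velocity addition: u' = (u − v)/(1 − uv/c²)
= (0.9554 − 0.386)/(1 − 0.9554×0.386) = 0.5694/0.631216 = 0.9021

u' ≈ 0.9021c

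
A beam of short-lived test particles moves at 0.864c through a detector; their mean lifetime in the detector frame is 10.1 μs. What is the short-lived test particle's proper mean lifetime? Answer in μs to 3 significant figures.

τ₀ ≈ 5.09 μs

γ = 1/√(1 − 0.864²) = 1.9861
Proper time: τ₀ = Δt/γ = 10.1/1.9861 = 5.09 μs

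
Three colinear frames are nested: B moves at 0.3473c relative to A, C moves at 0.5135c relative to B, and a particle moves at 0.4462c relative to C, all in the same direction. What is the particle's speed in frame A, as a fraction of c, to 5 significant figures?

u ≈ 0.88745c

Compose boost 2: (0.5135 + 0.3473)/(1 + 0.5135×0.3473) = 0.86080/1.178339 = 0.7305201
Compose boost 3: (0.4462 + 0.7305201)/(1 + 0.4462×0.7305201) = 1.176720/1.325958 = 0.88745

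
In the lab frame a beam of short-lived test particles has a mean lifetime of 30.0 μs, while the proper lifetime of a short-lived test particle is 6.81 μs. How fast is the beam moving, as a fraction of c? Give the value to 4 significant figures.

β ≈ 0.9739

γ = Δt/τ₀ = 30.0/6.81 = 4.40529
β = √(1 − 1/γ²) = √(1 − 1/4.40529²) = 0.9739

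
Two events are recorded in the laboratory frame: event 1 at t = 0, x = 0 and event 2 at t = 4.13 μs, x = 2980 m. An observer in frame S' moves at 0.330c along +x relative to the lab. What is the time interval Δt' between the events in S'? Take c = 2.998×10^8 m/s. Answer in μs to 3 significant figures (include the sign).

Δt' ≈ 0.900 μs

γ = 1/√(1 − 0.330²) = 1.0593
Δt' = γ(Δt − vΔx/c²) = 1.0593 × (4.13 μs − 0.330×2980 m / (2.998×10^8 m/s))
= 1.0593 × (0.84981 μs) = 0.900 μs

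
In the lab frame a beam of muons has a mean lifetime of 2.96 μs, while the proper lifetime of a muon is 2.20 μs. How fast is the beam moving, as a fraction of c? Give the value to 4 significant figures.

γ = Δt/τ₀ = 2.96/2.20 = 1.34545
β = √(1 − 1/γ²) = √(1 − 1/1.34545²) = 0.6690

β ≈ 0.6690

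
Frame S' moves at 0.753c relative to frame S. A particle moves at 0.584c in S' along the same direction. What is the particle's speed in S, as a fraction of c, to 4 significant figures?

u ≈ 0.9286c

Relativistic velocity addition: u = (u' + v)/(1 + u'v/c²)
= (0.584 + 0.753)/(1 + 0.584×0.753) = 1.337/1.43975 = 0.9286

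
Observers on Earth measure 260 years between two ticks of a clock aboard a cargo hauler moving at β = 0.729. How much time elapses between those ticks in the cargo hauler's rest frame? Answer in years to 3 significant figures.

τ₀ ≈ 178 years

γ = 1/√(1 − 0.729²) = 1.4609
Proper time: τ₀ = Δt/γ = 260/1.4609 = 178 years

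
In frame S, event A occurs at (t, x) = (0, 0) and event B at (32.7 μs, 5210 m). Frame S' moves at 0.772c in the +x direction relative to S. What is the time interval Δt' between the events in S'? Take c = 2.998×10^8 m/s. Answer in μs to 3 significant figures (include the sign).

Δt' ≈ 30.3 μs

γ = 1/√(1 − 0.772²) = 1.5733
Δt' = γ(Δt − vΔx/c²) = 1.5733 × (32.7 μs − 0.772×5210 m / (2.998×10^8 m/s))
= 1.5733 × (19.284 μs) = 30.3 μs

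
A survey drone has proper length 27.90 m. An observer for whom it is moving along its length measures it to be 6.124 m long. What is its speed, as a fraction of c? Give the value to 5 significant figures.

γ = L₀/L = 27.90/6.124 = 4.555846
β = √(1 − 1/γ²) = 0.97561

β ≈ 0.97561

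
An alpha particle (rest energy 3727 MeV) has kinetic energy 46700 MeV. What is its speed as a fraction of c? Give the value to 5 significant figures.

γ = 1 + K/(m₀c²) = 1 + 46700/3727 = 13.53019
β = √(1 − 1/γ²) = 0.99727

β ≈ 0.99727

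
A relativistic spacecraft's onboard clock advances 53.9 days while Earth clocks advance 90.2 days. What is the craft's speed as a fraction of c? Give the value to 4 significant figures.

γ = Δt/τ₀ = 90.2/53.9 = 1.67347
β = √(1 − 1/γ²) = √(1 − 1/1.67347²) = 0.8018

β ≈ 0.8018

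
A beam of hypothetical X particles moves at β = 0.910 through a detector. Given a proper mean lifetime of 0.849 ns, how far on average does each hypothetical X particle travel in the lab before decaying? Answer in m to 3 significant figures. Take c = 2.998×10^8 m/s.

d ≈ 0.559 m

γ = 1/√(1 − 0.910²) = 2.4119
Dilated lifetime: Δt = γτ₀ = 2.4119 × 0.849 ns = 2.0477 ns
d = vΔt = 0.910c × 2.0477 ns = 2.7282×10^8 m/s × 2.0477×10^-9 s = 0.559 m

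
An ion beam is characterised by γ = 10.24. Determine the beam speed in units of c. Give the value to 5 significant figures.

β = √(1 − 1/γ²) = √(1 − 1/10.24²) = √(0.9904633) = 0.99522

β ≈ 0.99522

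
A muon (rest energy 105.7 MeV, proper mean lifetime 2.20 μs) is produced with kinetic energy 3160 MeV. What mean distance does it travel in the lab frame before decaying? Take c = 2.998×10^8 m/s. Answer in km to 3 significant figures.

d ≈ 20.4 km

γ = 1 + K/(m₀c²) = 1 + 3160/105.7 = 30.896
β = √(1 − 1/γ²) = 0.99948
Dilated lifetime: γτ₀ = 30.896 × 2.20 μs = 67.971 μs
d = βc·γτ₀ = 0.99948 × (2.998×10^8 m/s) × 6.7971×10^-5 s = 20.4 km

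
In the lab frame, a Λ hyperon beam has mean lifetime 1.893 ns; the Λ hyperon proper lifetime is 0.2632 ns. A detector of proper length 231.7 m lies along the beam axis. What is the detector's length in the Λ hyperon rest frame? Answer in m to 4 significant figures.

L ≈ 32.22 m

Time dilation ⇒ γ = Δt/τ₀ = 1.893/0.2632 = 7.19225
Length contraction: L = L₀/γ = 231.7/7.19225 = 32.22 m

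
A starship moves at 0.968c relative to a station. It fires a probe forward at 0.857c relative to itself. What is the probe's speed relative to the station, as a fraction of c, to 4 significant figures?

u ≈ 0.9975c

Relativistic velocity addition: u = (u' + v)/(1 + u'v/c²)
= (0.857 + 0.968)/(1 + 0.857×0.968) = 1.825/1.82958 = 0.9975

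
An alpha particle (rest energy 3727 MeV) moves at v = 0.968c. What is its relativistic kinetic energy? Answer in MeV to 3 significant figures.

γ = 1/√(1 − 0.968²) = 3.9849
K = (γ − 1)m₀c² = (3.9849 − 1) × 3727 MeV = 2.9849 × 3727 MeV = 11100 MeV

K ≈ 11100 MeV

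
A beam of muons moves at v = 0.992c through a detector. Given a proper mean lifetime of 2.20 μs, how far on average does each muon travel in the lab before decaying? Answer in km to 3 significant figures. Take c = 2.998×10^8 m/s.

d ≈ 5.18 km

γ = 1/√(1 − 0.992²) = 7.9216
Dilated lifetime: Δt = γτ₀ = 7.9216 × 2.20 μs = 17.427 μs
d = vΔt = 0.992c × 17.427 μs = 2.9740×10^8 m/s × 1.7427×10^-5 s = 5.18 km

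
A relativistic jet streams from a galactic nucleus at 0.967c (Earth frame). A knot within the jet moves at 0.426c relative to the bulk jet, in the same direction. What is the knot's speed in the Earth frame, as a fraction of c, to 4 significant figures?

u ≈ 0.9866c

Relativistic velocity addition: u = (u' + v)/(1 + u'v/c²)
= (0.426 + 0.967)/(1 + 0.426×0.967) = 1.393/1.41194 = 0.9866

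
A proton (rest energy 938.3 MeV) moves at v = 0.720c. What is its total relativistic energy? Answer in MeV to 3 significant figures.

γ = 1/√(1 − 0.720²) = 1.4410
E = γm₀c² = 1.4410 × 938.3 MeV = 1350 MeV

E ≈ 1350 MeV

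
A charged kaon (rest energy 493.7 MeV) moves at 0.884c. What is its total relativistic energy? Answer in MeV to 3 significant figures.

γ = 1/√(1 − 0.884²) = 2.1391
E = γm₀c² = 2.1391 × 493.7 MeV = 1060 MeV

E ≈ 1060 MeV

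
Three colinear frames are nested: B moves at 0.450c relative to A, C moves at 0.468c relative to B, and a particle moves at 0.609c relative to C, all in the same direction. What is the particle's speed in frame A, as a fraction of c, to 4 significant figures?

u ≈ 0.9354c

Compose boost 2: (0.468 + 0.450)/(1 + 0.468×0.450) = 0.9180/1.21060 = 0.758302
Compose boost 3: (0.609 + 0.758302)/(1 + 0.609×0.758302) = 1.36730/1.46181 = 0.9354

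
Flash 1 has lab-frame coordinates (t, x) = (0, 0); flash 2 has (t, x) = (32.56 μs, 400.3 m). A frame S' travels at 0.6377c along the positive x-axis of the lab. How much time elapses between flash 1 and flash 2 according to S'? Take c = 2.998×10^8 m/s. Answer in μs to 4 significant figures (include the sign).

Δt' ≈ 41.16 μs

γ = 1/√(1 − 0.6377²) = 1.29822
Δt' = γ(Δt − vΔx/c²) = 1.29822 × (32.56 μs − 0.6377×400.3 m / (2.998×10^8 m/s))
= 1.29822 × (31.7085 μs) = 41.16 μs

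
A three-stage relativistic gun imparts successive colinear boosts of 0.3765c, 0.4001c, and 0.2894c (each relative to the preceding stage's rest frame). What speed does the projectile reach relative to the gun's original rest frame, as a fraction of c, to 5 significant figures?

Compose boost 2: (0.4001 + 0.3765)/(1 + 0.4001×0.3765) = 0.77660/1.150638 = 0.6749301
Compose boost 3: (0.2894 + 0.6749301)/(1 + 0.2894×0.6749301) = 0.9643301/1.195325 = 0.80675

u ≈ 0.80675c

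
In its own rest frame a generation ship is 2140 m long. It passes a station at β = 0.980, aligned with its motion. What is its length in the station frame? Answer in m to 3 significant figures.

L ≈ 426 m

γ = 1/√(1 − 0.980²) = 5.0252
Length contraction: L = L₀/γ = 2140/5.0252 = 426 m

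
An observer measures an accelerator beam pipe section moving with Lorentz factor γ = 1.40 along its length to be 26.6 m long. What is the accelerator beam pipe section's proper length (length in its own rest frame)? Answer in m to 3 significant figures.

L₀ ≈ 37.2 m

γ = 1.40 (given)
L₀ = γL = 1.40 × 26.6 = 37.2 m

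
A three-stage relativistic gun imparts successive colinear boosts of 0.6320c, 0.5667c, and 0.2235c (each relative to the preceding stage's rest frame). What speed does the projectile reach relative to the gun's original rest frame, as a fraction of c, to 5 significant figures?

u ≈ 0.92386c

Compose boost 2: (0.5667 + 0.6320)/(1 + 0.5667×0.6320) = 1.1987/1.358154 = 0.8825948
Compose boost 3: (0.2235 + 0.8825948)/(1 + 0.2235×0.8825948) = 1.106095/1.197260 = 0.92386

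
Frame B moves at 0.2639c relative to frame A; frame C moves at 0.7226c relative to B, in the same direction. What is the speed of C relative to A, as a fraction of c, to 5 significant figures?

Compose boost 2: (0.7226 + 0.2639)/(1 + 0.7226×0.2639) = 0.98650/1.190694 = 0.82851

u ≈ 0.82851c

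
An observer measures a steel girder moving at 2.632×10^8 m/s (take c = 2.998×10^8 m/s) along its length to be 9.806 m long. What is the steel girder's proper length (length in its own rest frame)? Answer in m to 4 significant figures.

L₀ ≈ 20.48 m

β = v/c = 2.632×10^8 / 2.998×10^8 = 0.877919
γ = 1/√(1 − 0.877919²) = 2.08851
L₀ = γL = 2.08851 × 9.806 = 20.48 m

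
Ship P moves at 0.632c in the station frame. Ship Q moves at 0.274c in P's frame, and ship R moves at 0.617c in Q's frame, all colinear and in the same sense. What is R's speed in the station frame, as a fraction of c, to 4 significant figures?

u ≈ 0.9409c

Compose boost 2: (0.274 + 0.632)/(1 + 0.274×0.632) = 0.9060/1.17317 = 0.772268
Compose boost 3: (0.617 + 0.772268)/(1 + 0.617×0.772268) = 1.38927/1.47649 = 0.9409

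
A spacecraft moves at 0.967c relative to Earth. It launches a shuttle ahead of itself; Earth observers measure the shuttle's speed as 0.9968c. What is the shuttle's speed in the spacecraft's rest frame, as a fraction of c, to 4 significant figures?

u' ≈ 0.8256c

Inverse velocity addition: u' = (u − v)/(1 − uv/c²)
= (0.9968 − 0.967)/(1 − 0.9968×0.967) = 0.02980/0.0360944 = 0.8256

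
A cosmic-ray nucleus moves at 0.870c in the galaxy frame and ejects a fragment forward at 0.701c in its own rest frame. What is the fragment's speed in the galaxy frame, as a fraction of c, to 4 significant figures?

Compose boost 2: (0.701 + 0.870)/(1 + 0.701×0.870) = 1.571/1.60987 = 0.9759

u ≈ 0.9759c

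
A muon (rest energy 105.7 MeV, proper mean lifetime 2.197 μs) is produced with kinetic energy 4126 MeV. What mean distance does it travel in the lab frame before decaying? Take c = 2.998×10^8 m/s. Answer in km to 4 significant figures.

γ = 1 + K/(m₀c²) = 1 + 4126/105.7 = 40.0350
β = √(1 − 1/γ²) = 0.999688
Dilated lifetime: γτ₀ = 40.0350 × 2.197 μs = 87.9569 μs
d = βc·γτ₀ = 0.999688 × (2.998×10^8 m/s) × 8.79569×10^-5 s = 26.36 km

d ≈ 26.36 km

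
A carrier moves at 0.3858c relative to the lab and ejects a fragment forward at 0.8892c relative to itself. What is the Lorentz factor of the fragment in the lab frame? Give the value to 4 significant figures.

u_lab = (0.8892 + 0.3858)/(1 + 0.8892×0.3858) = 1.2750/1.343053 = 0.9493294
γ = 1/√(1 − 0.9493294²) = 3.182

γ ≈ 3.182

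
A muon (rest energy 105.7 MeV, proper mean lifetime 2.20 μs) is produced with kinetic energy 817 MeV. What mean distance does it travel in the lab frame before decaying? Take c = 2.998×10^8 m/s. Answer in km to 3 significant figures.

γ = 1 + K/(m₀c²) = 1 + 817/105.7 = 8.7294
β = √(1 − 1/γ²) = 0.99342
Dilated lifetime: γτ₀ = 8.7294 × 2.20 μs = 19.205 μs
d = βc·γτ₀ = 0.99342 × (2.998×10^8 m/s) × 1.9205×10^-5 s = 5.72 km

d ≈ 5.72 km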